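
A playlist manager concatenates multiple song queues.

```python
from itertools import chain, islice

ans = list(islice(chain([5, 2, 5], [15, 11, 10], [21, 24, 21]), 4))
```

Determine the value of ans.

Step 1: chain([5, 2, 5], [15, 11, 10], [21, 24, 21]) = [5, 2, 5, 15, 11, 10, 21, 24, 21].
Step 2: islice takes first 4 elements: [5, 2, 5, 15].
Therefore ans = [5, 2, 5, 15].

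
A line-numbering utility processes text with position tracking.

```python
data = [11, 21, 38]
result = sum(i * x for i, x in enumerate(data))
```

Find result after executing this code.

Step 1: Compute i * x for each (i, x) in enumerate([11, 21, 38]):
  i=0, x=11: 0*11 = 0
  i=1, x=21: 1*21 = 21
  i=2, x=38: 2*38 = 76
Step 2: sum = 0 + 21 + 76 = 97.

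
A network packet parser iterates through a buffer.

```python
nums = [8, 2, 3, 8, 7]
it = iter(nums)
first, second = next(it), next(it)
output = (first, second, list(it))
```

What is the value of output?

Step 1: Create iterator over [8, 2, 3, 8, 7].
Step 2: first = 8, second = 2.
Step 3: Remaining elements: [3, 8, 7].
Therefore output = (8, 2, [3, 8, 7]).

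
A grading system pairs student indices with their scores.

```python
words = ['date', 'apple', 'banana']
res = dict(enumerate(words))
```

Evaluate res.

Step 1: enumerate pairs indices with words:
  0 -> 'date'
  1 -> 'apple'
  2 -> 'banana'
Therefore res = {0: 'date', 1: 'apple', 2: 'banana'}.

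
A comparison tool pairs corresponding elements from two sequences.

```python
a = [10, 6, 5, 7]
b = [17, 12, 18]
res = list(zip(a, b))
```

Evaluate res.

Step 1: zip stops at shortest (len(a)=4, len(b)=3):
  Index 0: (10, 17)
  Index 1: (6, 12)
  Index 2: (5, 18)
Step 2: Last element of a (7) has no pair, dropped.
Therefore res = [(10, 17), (6, 12), (5, 18)].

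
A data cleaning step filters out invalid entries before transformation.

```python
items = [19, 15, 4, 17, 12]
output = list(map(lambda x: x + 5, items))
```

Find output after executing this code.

Step 1: Apply lambda x: x + 5 to each element:
  19 -> 24
  15 -> 20
  4 -> 9
  17 -> 22
  12 -> 17
Therefore output = [24, 20, 9, 22, 17].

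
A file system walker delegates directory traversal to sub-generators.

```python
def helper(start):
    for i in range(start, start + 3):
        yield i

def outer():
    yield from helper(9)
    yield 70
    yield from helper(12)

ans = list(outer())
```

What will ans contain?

Step 1: outer() delegates to helper(9):
  yield 9
  yield 10
  yield 11
Step 2: yield 70
Step 3: Delegates to helper(12):
  yield 12
  yield 13
  yield 14
Therefore ans = [9, 10, 11, 70, 12, 13, 14].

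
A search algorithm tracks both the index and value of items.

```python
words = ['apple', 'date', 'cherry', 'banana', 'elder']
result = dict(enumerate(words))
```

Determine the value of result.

Step 1: enumerate pairs indices with words:
  0 -> 'apple'
  1 -> 'date'
  2 -> 'cherry'
  3 -> 'banana'
  4 -> 'elder'
Therefore result = {0: 'apple', 1: 'date', 2: 'cherry', 3: 'banana', 4: 'elder'}.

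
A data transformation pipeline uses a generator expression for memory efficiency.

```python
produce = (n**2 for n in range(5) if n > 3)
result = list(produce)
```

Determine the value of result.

Step 1: For range(5), keep n > 3, then square:
  n=0: 0 <= 3, excluded
  n=1: 1 <= 3, excluded
  n=2: 2 <= 3, excluded
  n=3: 3 <= 3, excluded
  n=4: 4 > 3, yield 4**2 = 16
Therefore result = [16].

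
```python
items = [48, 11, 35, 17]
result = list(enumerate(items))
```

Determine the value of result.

Step 1: enumerate pairs each element with its index:
  (0, 48)
  (1, 11)
  (2, 35)
  (3, 17)
Therefore result = [(0, 48), (1, 11), (2, 35), (3, 17)].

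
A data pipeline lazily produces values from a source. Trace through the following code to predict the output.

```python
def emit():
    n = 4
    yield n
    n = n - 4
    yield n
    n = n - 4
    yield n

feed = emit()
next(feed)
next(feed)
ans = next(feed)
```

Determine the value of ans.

Step 1: Trace through generator execution:
  Yield 1: n starts at 4, yield 4
  Yield 2: n = 4 - 4 = 0, yield 0
  Yield 3: n = 0 - 4 = -4, yield -4
Step 2: First next() gets 4, second next() gets the second value, third next() yields -4.
Therefore ans = -4.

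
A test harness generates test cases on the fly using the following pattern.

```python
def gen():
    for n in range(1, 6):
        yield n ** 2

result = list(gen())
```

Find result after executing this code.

Step 1: For each n in range(1, 6), yield n**2:
  n=1: yield 1**2 = 1
  n=2: yield 2**2 = 4
  n=3: yield 3**2 = 9
  n=4: yield 4**2 = 16
  n=5: yield 5**2 = 25
Therefore result = [1, 4, 9, 16, 25].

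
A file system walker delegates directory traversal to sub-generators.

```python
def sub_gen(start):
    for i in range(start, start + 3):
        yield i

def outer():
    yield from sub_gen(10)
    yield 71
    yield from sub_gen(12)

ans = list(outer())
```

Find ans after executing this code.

Step 1: outer() delegates to sub_gen(10):
  yield 10
  yield 11
  yield 12
Step 2: yield 71
Step 3: Delegates to sub_gen(12):
  yield 12
  yield 13
  yield 14
Therefore ans = [10, 11, 12, 71, 12, 13, 14].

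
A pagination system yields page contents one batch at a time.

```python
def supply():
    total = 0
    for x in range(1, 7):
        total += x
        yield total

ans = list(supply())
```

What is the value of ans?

Step 1: Generator accumulates running sum:
  x=1: total = 1, yield 1
  x=2: total = 3, yield 3
  x=3: total = 6, yield 6
  x=4: total = 10, yield 10
  x=5: total = 15, yield 15
  x=6: total = 21, yield 21
Therefore ans = [1, 3, 6, 10, 15, 21].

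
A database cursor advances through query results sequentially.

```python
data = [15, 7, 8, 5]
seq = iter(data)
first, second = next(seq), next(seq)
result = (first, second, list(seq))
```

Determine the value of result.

Step 1: Create iterator over [15, 7, 8, 5].
Step 2: first = 15, second = 7.
Step 3: Remaining elements: [8, 5].
Therefore result = (15, 7, [8, 5]).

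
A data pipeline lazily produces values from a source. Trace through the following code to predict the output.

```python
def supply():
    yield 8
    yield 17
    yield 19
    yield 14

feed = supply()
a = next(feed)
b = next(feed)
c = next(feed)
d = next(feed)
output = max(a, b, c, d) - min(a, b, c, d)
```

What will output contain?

Step 1: Create generator and consume all values:
  a = next(feed) = 8
  b = next(feed) = 17
  c = next(feed) = 19
  d = next(feed) = 14
Step 2: max = 19, min = 8, output = 19 - 8 = 11.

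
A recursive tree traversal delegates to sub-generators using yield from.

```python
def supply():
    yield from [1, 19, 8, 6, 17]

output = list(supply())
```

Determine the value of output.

Step 1: yield from delegates to the iterable, yielding each element.
Step 2: Collected values: [1, 19, 8, 6, 17].
Therefore output = [1, 19, 8, 6, 17].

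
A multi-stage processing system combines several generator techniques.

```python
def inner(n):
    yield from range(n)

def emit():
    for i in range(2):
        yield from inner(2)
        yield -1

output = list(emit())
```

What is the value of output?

Step 1: For each i in range(2):
  i=0: yield from inner(2) -> [0, 1], then yield -1
  i=1: yield from inner(2) -> [0, 1], then yield -1
Therefore output = [0, 1, -1, 0, 1, -1].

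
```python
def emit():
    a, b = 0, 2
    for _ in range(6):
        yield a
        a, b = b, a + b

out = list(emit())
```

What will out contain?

Step 1: Fibonacci-like sequence starting with a=0, b=2:
  Iteration 1: yield a=0, then a,b = 2,2
  Iteration 2: yield a=2, then a,b = 2,4
  Iteration 3: yield a=2, then a,b = 4,6
  Iteration 4: yield a=4, then a,b = 6,10
  Iteration 5: yield a=6, then a,b = 10,16
  Iteration 6: yield a=10, then a,b = 16,26
Therefore out = [0, 2, 2, 4, 6, 10].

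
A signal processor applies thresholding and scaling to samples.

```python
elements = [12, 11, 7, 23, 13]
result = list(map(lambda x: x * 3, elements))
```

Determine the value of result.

Step 1: Apply lambda x: x * 3 to each element:
  12 -> 36
  11 -> 33
  7 -> 21
  23 -> 69
  13 -> 39
Therefore result = [36, 33, 21, 69, 39].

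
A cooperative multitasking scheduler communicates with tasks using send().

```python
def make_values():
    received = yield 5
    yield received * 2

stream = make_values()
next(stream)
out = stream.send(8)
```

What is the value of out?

Step 1: next(stream) advances to first yield, producing 5.
Step 2: send(8) resumes, received = 8.
Step 3: yield received * 2 = 8 * 2 = 16.
Therefore out = 16.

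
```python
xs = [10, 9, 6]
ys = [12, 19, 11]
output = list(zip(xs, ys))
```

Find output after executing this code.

Step 1: zip pairs elements at same index:
  Index 0: (10, 12)
  Index 1: (9, 19)
  Index 2: (6, 11)
Therefore output = [(10, 12), (9, 19), (6, 11)].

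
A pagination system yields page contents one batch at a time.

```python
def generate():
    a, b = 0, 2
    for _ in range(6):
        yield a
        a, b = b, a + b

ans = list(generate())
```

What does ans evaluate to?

Step 1: Fibonacci-like sequence starting with a=0, b=2:
  Iteration 1: yield a=0, then a,b = 2,2
  Iteration 2: yield a=2, then a,b = 2,4
  Iteration 3: yield a=2, then a,b = 4,6
  Iteration 4: yield a=4, then a,b = 6,10
  Iteration 5: yield a=6, then a,b = 10,16
  Iteration 6: yield a=10, then a,b = 16,26
Therefore ans = [0, 2, 2, 4, 6, 10].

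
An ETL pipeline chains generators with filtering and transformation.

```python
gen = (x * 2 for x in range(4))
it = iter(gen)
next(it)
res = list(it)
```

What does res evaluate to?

Step 1: Generator produces [0, 2, 4, 6].
Step 2: next(it) consumes first element (0).
Step 3: list(it) collects remaining: [2, 4, 6].
Therefore res = [2, 4, 6].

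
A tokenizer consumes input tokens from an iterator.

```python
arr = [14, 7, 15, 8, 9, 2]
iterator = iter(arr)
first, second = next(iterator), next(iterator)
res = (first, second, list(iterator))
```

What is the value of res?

Step 1: Create iterator over [14, 7, 15, 8, 9, 2].
Step 2: first = 14, second = 7.
Step 3: Remaining elements: [15, 8, 9, 2].
Therefore res = (14, 7, [15, 8, 9, 2]).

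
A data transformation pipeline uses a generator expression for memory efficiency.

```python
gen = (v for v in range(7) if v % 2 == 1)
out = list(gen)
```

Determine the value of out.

Step 1: Filter range(7) keeping only odd values:
  v=0: even, excluded
  v=1: odd, included
  v=2: even, excluded
  v=3: odd, included
  v=4: even, excluded
  v=5: odd, included
  v=6: even, excluded
Therefore out = [1, 3, 5].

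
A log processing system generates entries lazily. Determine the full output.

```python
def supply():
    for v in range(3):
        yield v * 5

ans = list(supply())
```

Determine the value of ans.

Step 1: For each v in range(3), yield v * 5:
  v=0: yield 0 * 5 = 0
  v=1: yield 1 * 5 = 5
  v=2: yield 2 * 5 = 10
Therefore ans = [0, 5, 10].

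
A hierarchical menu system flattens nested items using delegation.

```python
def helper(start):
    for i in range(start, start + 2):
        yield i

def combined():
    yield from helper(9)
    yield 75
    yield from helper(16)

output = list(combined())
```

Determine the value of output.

Step 1: combined() delegates to helper(9):
  yield 9
  yield 10
Step 2: yield 75
Step 3: Delegates to helper(16):
  yield 16
  yield 17
Therefore output = [9, 10, 75, 16, 17].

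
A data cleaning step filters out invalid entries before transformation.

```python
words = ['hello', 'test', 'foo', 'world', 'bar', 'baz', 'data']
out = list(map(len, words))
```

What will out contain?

Step 1: Map len() to each word:
  'hello' -> 5
  'test' -> 4
  'foo' -> 3
  'world' -> 5
  'bar' -> 3
  'baz' -> 3
  'data' -> 4
Therefore out = [5, 4, 3, 5, 3, 3, 4].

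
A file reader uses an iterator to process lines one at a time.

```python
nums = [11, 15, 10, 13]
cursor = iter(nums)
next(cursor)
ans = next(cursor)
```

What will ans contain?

Step 1: Create iterator over [11, 15, 10, 13].
Step 2: next() consumes 11.
Step 3: next() returns 15.
Therefore ans = 15.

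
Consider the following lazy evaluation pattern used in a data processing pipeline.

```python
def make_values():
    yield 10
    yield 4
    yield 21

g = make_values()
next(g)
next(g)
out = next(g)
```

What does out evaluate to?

Step 1: make_values() creates a generator.
Step 2: next(g) yields 10 (consumed and discarded).
Step 3: next(g) yields 4 (consumed and discarded).
Step 4: next(g) yields 21, assigned to out.
Therefore out = 21.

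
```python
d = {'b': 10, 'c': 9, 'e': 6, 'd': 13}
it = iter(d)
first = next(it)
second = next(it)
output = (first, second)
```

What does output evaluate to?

Step 1: iter(d) iterates over keys: ['b', 'c', 'e', 'd'].
Step 2: first = next(it) = 'b', second = next(it) = 'c'.
Therefore output = ('b', 'c').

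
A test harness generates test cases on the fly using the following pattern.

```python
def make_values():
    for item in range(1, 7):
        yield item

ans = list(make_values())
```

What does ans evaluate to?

Step 1: The generator yields each value from range(1, 7).
Step 2: list() consumes all yields: [1, 2, 3, 4, 5, 6].
Therefore ans = [1, 2, 3, 4, 5, 6].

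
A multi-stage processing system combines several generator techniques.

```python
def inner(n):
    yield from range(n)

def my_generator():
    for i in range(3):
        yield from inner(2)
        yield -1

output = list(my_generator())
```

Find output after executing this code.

Step 1: For each i in range(3):
  i=0: yield from inner(2) -> [0, 1], then yield -1
  i=1: yield from inner(2) -> [0, 1], then yield -1
  i=2: yield from inner(2) -> [0, 1], then yield -1
Therefore output = [0, 1, -1, 0, 1, -1, 0, 1, -1].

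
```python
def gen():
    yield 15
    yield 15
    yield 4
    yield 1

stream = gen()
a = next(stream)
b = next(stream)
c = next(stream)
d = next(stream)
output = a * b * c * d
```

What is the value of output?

Step 1: Create generator and consume all values:
  a = next(stream) = 15
  b = next(stream) = 15
  c = next(stream) = 4
  d = next(stream) = 1
Step 2: output = 15 * 15 * 4 * 1 = 900.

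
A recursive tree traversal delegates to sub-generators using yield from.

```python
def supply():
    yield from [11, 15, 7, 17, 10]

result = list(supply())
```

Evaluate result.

Step 1: yield from delegates to the iterable, yielding each element.
Step 2: Collected values: [11, 15, 7, 17, 10].
Therefore result = [11, 15, 7, 17, 10].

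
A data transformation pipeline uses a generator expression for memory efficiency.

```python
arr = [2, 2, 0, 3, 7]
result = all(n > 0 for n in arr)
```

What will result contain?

Step 1: Check n > 0 for each element in [2, 2, 0, 3, 7]:
  2 > 0: True
  2 > 0: True
  0 > 0: False
  3 > 0: True
  7 > 0: True
Step 2: all() returns False.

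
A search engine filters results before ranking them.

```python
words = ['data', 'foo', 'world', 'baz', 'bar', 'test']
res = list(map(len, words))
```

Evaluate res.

Step 1: Map len() to each word:
  'data' -> 4
  'foo' -> 3
  'world' -> 5
  'baz' -> 3
  'bar' -> 3
  'test' -> 4
Therefore res = [4, 3, 5, 3, 3, 4].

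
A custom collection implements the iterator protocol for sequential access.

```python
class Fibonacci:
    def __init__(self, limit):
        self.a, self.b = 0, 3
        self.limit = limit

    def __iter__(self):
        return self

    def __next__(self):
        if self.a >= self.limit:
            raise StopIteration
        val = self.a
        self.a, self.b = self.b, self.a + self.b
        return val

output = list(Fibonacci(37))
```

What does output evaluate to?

Step 1: Fibonacci-like sequence (a=0, b=3) until >= 37:
  Yield 0, then a,b = 3,3
  Yield 3, then a,b = 3,6
  Yield 3, then a,b = 6,9
  Yield 6, then a,b = 9,15
  Yield 9, then a,b = 15,24
  Yield 15, then a,b = 24,39
  Yield 24, then a,b = 39,63
Step 2: 39 >= 37, stop.
Therefore output = [0, 3, 3, 6, 9, 15, 24].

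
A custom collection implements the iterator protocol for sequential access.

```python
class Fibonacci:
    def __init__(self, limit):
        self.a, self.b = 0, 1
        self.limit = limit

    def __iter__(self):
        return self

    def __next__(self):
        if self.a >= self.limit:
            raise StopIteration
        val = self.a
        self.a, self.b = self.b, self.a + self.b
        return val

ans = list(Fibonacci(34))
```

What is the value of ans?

Step 1: Fibonacci-like sequence (a=0, b=1) until >= 34:
  Yield 0, then a,b = 1,1
  Yield 1, then a,b = 1,2
  Yield 1, then a,b = 2,3
  Yield 2, then a,b = 3,5
  Yield 3, then a,b = 5,8
  Yield 5, then a,b = 8,13
  Yield 8, then a,b = 13,21
  Yield 13, then a,b = 21,34
  Yield 21, then a,b = 34,55
Step 2: 34 >= 34, stop.
Therefore ans = [0, 1, 1, 2, 3, 5, 8, 13, 21].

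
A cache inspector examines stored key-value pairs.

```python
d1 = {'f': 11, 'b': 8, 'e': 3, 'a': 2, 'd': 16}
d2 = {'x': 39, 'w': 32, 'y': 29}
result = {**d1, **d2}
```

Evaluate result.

Step 1: Merge d1 and d2 (d2 values override on key conflicts).
Step 2: d1 has keys ['f', 'b', 'e', 'a', 'd'], d2 has keys ['x', 'w', 'y'].
Therefore result = {'f': 11, 'b': 8, 'e': 3, 'a': 2, 'd': 16, 'x': 39, 'w': 32, 'y': 29}.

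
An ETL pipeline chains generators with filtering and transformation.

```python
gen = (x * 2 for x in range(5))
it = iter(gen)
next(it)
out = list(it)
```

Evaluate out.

Step 1: Generator produces [0, 2, 4, 6, 8].
Step 2: next(it) consumes first element (0).
Step 3: list(it) collects remaining: [2, 4, 6, 8].
Therefore out = [2, 4, 6, 8].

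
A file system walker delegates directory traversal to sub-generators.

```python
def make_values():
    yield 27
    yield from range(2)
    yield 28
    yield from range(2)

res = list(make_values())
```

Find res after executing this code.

Step 1: Trace yields in order:
  yield 27
  yield 0
  yield 1
  yield 28
  yield 0
  yield 1
Therefore res = [27, 0, 1, 28, 0, 1].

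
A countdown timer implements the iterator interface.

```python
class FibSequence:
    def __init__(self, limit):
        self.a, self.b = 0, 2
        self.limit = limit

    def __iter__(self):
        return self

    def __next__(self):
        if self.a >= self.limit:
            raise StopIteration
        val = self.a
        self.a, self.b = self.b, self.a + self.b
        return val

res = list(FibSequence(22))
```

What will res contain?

Step 1: Fibonacci-like sequence (a=0, b=2) until >= 22:
  Yield 0, then a,b = 2,2
  Yield 2, then a,b = 2,4
  Yield 2, then a,b = 4,6
  Yield 4, then a,b = 6,10
  Yield 6, then a,b = 10,16
  Yield 10, then a,b = 16,26
  Yield 16, then a,b = 26,42
Step 2: 26 >= 22, stop.
Therefore res = [0, 2, 2, 4, 6, 10, 16].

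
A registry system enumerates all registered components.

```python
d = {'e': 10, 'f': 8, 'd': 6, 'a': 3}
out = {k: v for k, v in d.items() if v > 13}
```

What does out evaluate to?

Step 1: Filter items where value > 13:
  'e': 10 <= 13: removed
  'f': 8 <= 13: removed
  'd': 6 <= 13: removed
  'a': 3 <= 13: removed
Therefore out = {}.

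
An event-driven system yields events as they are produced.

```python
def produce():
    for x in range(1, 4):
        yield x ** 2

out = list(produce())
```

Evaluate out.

Step 1: For each x in range(1, 4), yield x**2:
  x=1: yield 1**2 = 1
  x=2: yield 2**2 = 4
  x=3: yield 3**2 = 9
Therefore out = [1, 4, 9].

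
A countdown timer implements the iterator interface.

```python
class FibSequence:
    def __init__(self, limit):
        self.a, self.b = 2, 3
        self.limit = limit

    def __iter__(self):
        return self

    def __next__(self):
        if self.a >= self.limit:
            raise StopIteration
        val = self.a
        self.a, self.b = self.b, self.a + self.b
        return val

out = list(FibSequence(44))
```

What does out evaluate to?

Step 1: Fibonacci-like sequence (a=2, b=3) until >= 44:
  Yield 2, then a,b = 3,5
  Yield 3, then a,b = 5,8
  Yield 5, then a,b = 8,13
  Yield 8, then a,b = 13,21
  Yield 13, then a,b = 21,34
  Yield 21, then a,b = 34,55
  Yield 34, then a,b = 55,89
Step 2: 55 >= 44, stop.
Therefore out = [2, 3, 5, 8, 13, 21, 34].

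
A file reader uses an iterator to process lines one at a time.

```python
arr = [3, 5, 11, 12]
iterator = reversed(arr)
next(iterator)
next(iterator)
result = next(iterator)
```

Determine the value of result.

Step 1: reversed([3, 5, 11, 12]) gives iterator: [12, 11, 5, 3].
Step 2: First next() = 12, second next() = 11.
Step 3: Third next() = 5.
Therefore result = 5.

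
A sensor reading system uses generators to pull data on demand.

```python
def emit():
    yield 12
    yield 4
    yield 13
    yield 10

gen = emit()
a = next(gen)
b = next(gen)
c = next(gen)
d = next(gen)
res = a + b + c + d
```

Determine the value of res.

Step 1: Create generator and consume all values:
  a = next(gen) = 12
  b = next(gen) = 4
  c = next(gen) = 13
  d = next(gen) = 10
Step 2: res = 12 + 4 + 13 + 10 = 39.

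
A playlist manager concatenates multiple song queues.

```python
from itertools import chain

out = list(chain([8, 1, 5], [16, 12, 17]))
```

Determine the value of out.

Step 1: chain() concatenates iterables: [8, 1, 5] + [16, 12, 17].
Therefore out = [8, 1, 5, 16, 12, 17].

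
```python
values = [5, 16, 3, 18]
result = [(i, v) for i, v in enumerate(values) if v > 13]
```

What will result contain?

Step 1: Filter enumerate([5, 16, 3, 18]) keeping v > 13:
  (0, 5): 5 <= 13, excluded
  (1, 16): 16 > 13, included
  (2, 3): 3 <= 13, excluded
  (3, 18): 18 > 13, included
Therefore result = [(1, 16), (3, 18)].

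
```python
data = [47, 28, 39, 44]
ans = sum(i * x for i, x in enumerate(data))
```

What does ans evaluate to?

Step 1: Compute i * x for each (i, x) in enumerate([47, 28, 39, 44]):
  i=0, x=47: 0*47 = 0
  i=1, x=28: 1*28 = 28
  i=2, x=39: 2*39 = 78
  i=3, x=44: 3*44 = 132
Step 2: sum = 0 + 28 + 78 + 132 = 238.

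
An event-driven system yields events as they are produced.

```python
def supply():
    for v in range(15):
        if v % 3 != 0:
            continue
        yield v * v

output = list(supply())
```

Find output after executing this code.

Step 1: Only yield v**2 when v is divisible by 3:
  v=0: 0 % 3 == 0, yield 0**2 = 0
  v=3: 3 % 3 == 0, yield 3**2 = 9
  v=6: 6 % 3 == 0, yield 6**2 = 36
  v=9: 9 % 3 == 0, yield 9**2 = 81
  v=12: 12 % 3 == 0, yield 12**2 = 144
Therefore output = [0, 9, 36, 81, 144].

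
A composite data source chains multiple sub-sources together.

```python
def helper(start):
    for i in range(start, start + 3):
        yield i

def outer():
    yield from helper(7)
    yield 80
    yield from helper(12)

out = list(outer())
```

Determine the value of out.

Step 1: outer() delegates to helper(7):
  yield 7
  yield 8
  yield 9
Step 2: yield 80
Step 3: Delegates to helper(12):
  yield 12
  yield 13
  yield 14
Therefore out = [7, 8, 9, 80, 12, 13, 14].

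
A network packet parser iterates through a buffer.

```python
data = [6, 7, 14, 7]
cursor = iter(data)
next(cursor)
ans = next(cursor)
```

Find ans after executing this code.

Step 1: Create iterator over [6, 7, 14, 7].
Step 2: next() consumes 6.
Step 3: next() returns 7.
Therefore ans = 7.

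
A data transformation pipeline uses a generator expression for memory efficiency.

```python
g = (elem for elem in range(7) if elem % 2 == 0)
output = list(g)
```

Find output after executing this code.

Step 1: Filter range(7) keeping only even values:
  elem=0: even, included
  elem=1: odd, excluded
  elem=2: even, included
  elem=3: odd, excluded
  elem=4: even, included
  elem=5: odd, excluded
  elem=6: even, included
Therefore output = [0, 2, 4, 6].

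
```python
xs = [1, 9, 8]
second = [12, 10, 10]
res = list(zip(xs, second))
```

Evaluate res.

Step 1: zip pairs elements at same index:
  Index 0: (1, 12)
  Index 1: (9, 10)
  Index 2: (8, 10)
Therefore res = [(1, 12), (9, 10), (8, 10)].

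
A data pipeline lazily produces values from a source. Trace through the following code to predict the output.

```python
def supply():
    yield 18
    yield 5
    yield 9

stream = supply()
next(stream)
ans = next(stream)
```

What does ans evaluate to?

Step 1: supply() creates a generator.
Step 2: next(stream) yields 18 (consumed and discarded).
Step 3: next(stream) yields 5, assigned to ans.
Therefore ans = 5.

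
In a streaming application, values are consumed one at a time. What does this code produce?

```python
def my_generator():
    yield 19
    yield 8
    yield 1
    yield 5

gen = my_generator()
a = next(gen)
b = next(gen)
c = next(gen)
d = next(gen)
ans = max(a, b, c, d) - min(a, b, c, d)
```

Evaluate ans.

Step 1: Create generator and consume all values:
  a = next(gen) = 19
  b = next(gen) = 8
  c = next(gen) = 1
  d = next(gen) = 5
Step 2: max = 19, min = 1, ans = 19 - 1 = 18.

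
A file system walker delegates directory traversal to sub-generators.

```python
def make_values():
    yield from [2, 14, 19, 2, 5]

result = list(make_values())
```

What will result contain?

Step 1: yield from delegates to the iterable, yielding each element.
Step 2: Collected values: [2, 14, 19, 2, 5].
Therefore result = [2, 14, 19, 2, 5].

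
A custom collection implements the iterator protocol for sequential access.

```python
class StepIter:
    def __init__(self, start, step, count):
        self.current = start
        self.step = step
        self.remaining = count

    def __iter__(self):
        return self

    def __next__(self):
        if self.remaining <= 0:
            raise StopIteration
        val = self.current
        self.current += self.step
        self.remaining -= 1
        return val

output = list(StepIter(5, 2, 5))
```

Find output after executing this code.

Step 1: StepIter starts at 5, increments by 2, for 5 steps:
  Yield 5, then current += 2
  Yield 7, then current += 2
  Yield 9, then current += 2
  Yield 11, then current += 2
  Yield 13, then current += 2
Therefore output = [5, 7, 9, 11, 13].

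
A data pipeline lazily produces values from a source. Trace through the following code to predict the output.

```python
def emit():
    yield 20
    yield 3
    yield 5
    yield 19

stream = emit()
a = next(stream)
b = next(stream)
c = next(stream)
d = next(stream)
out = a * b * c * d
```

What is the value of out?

Step 1: Create generator and consume all values:
  a = next(stream) = 20
  b = next(stream) = 3
  c = next(stream) = 5
  d = next(stream) = 19
Step 2: out = 20 * 3 * 5 * 19 = 5700.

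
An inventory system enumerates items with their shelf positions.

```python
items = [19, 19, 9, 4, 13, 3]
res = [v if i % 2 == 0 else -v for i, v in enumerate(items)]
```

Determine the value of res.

Step 1: For each (i, v), keep v if i is even, negate if odd:
  i=0 (even): keep 19
  i=1 (odd): negate to -19
  i=2 (even): keep 9
  i=3 (odd): negate to -4
  i=4 (even): keep 13
  i=5 (odd): negate to -3
Therefore res = [19, -19, 9, -4, 13, -3].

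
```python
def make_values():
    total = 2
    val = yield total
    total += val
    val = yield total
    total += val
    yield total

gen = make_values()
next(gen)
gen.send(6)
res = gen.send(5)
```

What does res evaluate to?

Step 1: next() -> yield total=2.
Step 2: send(6) -> val=6, total = 2+6 = 8, yield 8.
Step 3: send(5) -> val=5, total = 8+5 = 13, yield 13.
Therefore res = 13.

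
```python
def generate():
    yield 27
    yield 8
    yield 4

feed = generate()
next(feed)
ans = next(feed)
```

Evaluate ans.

Step 1: generate() creates a generator.
Step 2: next(feed) yields 27 (consumed and discarded).
Step 3: next(feed) yields 8, assigned to ans.
Therefore ans = 8.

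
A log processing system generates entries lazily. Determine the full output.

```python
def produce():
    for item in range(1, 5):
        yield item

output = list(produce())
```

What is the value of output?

Step 1: The generator yields each value from range(1, 5).
Step 2: list() consumes all yields: [1, 2, 3, 4].
Therefore output = [1, 2, 3, 4].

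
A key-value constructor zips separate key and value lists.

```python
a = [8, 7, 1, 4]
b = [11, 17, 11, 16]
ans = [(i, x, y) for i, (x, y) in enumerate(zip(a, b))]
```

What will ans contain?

Step 1: enumerate(zip(a, b)) gives index with paired elements:
  i=0: (8, 11)
  i=1: (7, 17)
  i=2: (1, 11)
  i=3: (4, 16)
Therefore ans = [(0, 8, 11), (1, 7, 17), (2, 1, 11), (3, 4, 16)].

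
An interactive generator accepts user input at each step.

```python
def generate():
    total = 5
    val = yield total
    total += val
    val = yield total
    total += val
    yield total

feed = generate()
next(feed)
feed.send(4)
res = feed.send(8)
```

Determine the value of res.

Step 1: next() -> yield total=5.
Step 2: send(4) -> val=4, total = 5+4 = 9, yield 9.
Step 3: send(8) -> val=8, total = 9+8 = 17, yield 17.
Therefore res = 17.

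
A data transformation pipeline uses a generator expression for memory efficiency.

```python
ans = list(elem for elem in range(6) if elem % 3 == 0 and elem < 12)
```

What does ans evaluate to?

Step 1: Filter range(6) where elem % 3 == 0 and elem < 12:
  elem=0: both conditions met, included
  elem=1: excluded (1 % 3 != 0)
  elem=2: excluded (2 % 3 != 0)
  elem=3: both conditions met, included
  elem=4: excluded (4 % 3 != 0)
  elem=5: excluded (5 % 3 != 0)
Therefore ans = [0, 3].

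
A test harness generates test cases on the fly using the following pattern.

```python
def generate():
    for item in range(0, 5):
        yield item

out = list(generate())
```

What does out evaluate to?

Step 1: The generator yields each value from range(0, 5).
Step 2: list() consumes all yields: [0, 1, 2, 3, 4].
Therefore out = [0, 1, 2, 3, 4].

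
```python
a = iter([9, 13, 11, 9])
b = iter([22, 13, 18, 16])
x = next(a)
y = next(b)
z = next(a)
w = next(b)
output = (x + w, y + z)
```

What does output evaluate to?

Step 1: a iterates [9, 13, 11, 9], b iterates [22, 13, 18, 16].
Step 2: x = next(a) = 9, y = next(b) = 22.
Step 3: z = next(a) = 13, w = next(b) = 13.
Step 4: output = (9 + 13, 22 + 13) = (22, 35).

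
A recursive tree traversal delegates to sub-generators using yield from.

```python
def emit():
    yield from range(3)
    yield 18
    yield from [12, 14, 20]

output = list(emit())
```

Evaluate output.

Step 1: Trace yields in order:
  yield 0
  yield 1
  yield 2
  yield 18
  yield 12
  yield 14
  yield 20
Therefore output = [0, 1, 2, 18, 12, 14, 20].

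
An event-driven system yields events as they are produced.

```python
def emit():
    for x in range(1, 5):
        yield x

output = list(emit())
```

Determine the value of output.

Step 1: The generator yields each value from range(1, 5).
Step 2: list() consumes all yields: [1, 2, 3, 4].
Therefore output = [1, 2, 3, 4].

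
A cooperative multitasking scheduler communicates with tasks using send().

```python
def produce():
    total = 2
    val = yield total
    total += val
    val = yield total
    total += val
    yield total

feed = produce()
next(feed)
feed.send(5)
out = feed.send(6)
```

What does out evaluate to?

Step 1: next() -> yield total=2.
Step 2: send(5) -> val=5, total = 2+5 = 7, yield 7.
Step 3: send(6) -> val=6, total = 7+6 = 13, yield 13.
Therefore out = 13.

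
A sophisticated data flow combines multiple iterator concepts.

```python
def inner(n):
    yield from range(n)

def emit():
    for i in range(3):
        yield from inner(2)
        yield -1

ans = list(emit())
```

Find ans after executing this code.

Step 1: For each i in range(3):
  i=0: yield from inner(2) -> [0, 1], then yield -1
  i=1: yield from inner(2) -> [0, 1], then yield -1
  i=2: yield from inner(2) -> [0, 1], then yield -1
Therefore ans = [0, 1, -1, 0, 1, -1, 0, 1, -1].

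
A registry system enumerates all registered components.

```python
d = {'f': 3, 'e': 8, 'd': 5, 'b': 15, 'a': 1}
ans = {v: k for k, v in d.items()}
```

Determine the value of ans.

Step 1: Invert dict (swap keys and values):
  'f': 3 -> 3: 'f'
  'e': 8 -> 8: 'e'
  'd': 5 -> 5: 'd'
  'b': 15 -> 15: 'b'
  'a': 1 -> 1: 'a'
Therefore ans = {3: 'f', 8: 'e', 5: 'd', 15: 'b', 1: 'a'}.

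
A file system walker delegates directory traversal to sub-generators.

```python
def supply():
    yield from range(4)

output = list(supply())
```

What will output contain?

Step 1: yield from delegates to the iterable, yielding each element.
Step 2: Collected values: [0, 1, 2, 3].
Therefore output = [0, 1, 2, 3].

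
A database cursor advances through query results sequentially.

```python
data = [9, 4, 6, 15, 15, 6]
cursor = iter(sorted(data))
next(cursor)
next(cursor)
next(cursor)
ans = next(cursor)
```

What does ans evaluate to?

Step 1: sorted([9, 4, 6, 15, 15, 6]) = [4, 6, 6, 9, 15, 15].
Step 2: Create iterator and skip 3 elements.
Step 3: next() returns 9.
Therefore ans = 9.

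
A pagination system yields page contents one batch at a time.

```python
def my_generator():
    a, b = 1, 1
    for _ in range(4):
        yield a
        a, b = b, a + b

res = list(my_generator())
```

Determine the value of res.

Step 1: Fibonacci-like sequence starting with a=1, b=1:
  Iteration 1: yield a=1, then a,b = 1,2
  Iteration 2: yield a=1, then a,b = 2,3
  Iteration 3: yield a=2, then a,b = 3,5
  Iteration 4: yield a=3, then a,b = 5,8
Therefore res = [1, 1, 2, 3].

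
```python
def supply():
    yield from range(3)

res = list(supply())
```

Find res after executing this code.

Step 1: yield from delegates to the iterable, yielding each element.
Step 2: Collected values: [0, 1, 2].
Therefore res = [0, 1, 2].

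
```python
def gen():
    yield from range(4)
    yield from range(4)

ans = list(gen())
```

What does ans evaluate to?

Step 1: Trace yields in order:
  yield 0
  yield 1
  yield 2
  yield 3
  yield 0
  yield 1
  yield 2
  yield 3
Therefore ans = [0, 1, 2, 3, 0, 1, 2, 3].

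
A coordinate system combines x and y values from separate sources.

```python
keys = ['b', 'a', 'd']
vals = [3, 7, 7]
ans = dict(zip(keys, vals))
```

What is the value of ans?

Step 1: zip pairs keys with values:
  'b' -> 3
  'a' -> 7
  'd' -> 7
Therefore ans = {'b': 3, 'a': 7, 'd': 7}.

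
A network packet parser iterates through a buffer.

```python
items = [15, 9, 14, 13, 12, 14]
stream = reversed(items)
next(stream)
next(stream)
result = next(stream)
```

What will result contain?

Step 1: reversed([15, 9, 14, 13, 12, 14]) gives iterator: [14, 12, 13, 14, 9, 15].
Step 2: First next() = 14, second next() = 12.
Step 3: Third next() = 13.
Therefore result = 13.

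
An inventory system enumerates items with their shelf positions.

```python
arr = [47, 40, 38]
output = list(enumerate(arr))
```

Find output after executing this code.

Step 1: enumerate pairs each element with its index:
  (0, 47)
  (1, 40)
  (2, 38)
Therefore output = [(0, 47), (1, 40), (2, 38)].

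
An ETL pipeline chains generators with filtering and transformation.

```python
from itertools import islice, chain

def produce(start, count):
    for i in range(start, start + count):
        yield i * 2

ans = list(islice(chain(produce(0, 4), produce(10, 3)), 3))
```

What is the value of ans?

Step 1: produce(0, 4) yields [0, 2, 4, 6].
Step 2: produce(10, 3) yields [20, 22, 24].
Step 3: chain concatenates: [0, 2, 4, 6, 20, 22, 24].
Step 4: islice takes first 3: [0, 2, 4].
Therefore ans = [0, 2, 4].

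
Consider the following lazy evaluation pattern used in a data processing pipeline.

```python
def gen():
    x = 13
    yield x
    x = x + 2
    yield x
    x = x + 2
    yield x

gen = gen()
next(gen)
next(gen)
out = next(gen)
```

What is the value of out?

Step 1: Trace through generator execution:
  Yield 1: x starts at 13, yield 13
  Yield 2: x = 13 + 2 = 15, yield 15
  Yield 3: x = 15 + 2 = 17, yield 17
Step 2: First next() gets 13, second next() gets the second value, third next() yields 17.
Therefore out = 17.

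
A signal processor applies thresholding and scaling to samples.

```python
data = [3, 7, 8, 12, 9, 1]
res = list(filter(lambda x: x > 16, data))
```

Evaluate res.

Step 1: Filter elements > 16:
  3: removed
  7: removed
  8: removed
  12: removed
  9: removed
  1: removed
Therefore res = [].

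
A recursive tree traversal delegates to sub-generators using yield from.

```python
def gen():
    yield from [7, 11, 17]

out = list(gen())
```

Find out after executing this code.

Step 1: yield from delegates to the iterable, yielding each element.
Step 2: Collected values: [7, 11, 17].
Therefore out = [7, 11, 17].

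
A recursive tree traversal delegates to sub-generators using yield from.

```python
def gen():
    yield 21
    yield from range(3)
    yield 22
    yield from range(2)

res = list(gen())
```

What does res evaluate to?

Step 1: Trace yields in order:
  yield 21
  yield 0
  yield 1
  yield 2
  yield 22
  yield 0
  yield 1
Therefore res = [21, 0, 1, 2, 22, 0, 1].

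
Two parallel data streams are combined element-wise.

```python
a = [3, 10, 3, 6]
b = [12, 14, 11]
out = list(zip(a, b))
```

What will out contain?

Step 1: zip stops at shortest (len(a)=4, len(b)=3):
  Index 0: (3, 12)
  Index 1: (10, 14)
  Index 2: (3, 11)
Step 2: Last element of a (6) has no pair, dropped.
Therefore out = [(3, 12), (10, 14), (3, 11)].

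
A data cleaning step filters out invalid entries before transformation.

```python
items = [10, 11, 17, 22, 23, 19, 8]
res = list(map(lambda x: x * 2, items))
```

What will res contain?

Step 1: Apply lambda x: x * 2 to each element:
  10 -> 20
  11 -> 22
  17 -> 34
  22 -> 44
  23 -> 46
  19 -> 38
  8 -> 16
Therefore res = [20, 22, 34, 44, 46, 38, 16].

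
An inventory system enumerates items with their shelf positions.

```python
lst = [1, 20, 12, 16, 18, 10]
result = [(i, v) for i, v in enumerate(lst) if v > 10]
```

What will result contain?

Step 1: Filter enumerate([1, 20, 12, 16, 18, 10]) keeping v > 10:
  (0, 1): 1 <= 10, excluded
  (1, 20): 20 > 10, included
  (2, 12): 12 > 10, included
  (3, 16): 16 > 10, included
  (4, 18): 18 > 10, included
  (5, 10): 10 <= 10, excluded
Therefore result = [(1, 20), (2, 12), (3, 16), (4, 18)].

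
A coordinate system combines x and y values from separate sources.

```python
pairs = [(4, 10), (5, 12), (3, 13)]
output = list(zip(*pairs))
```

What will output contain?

Step 1: zip(*pairs) transposes: unzips [(4, 10), (5, 12), (3, 13)] into separate sequences.
Step 2: First elements: (4, 5, 3), second elements: (10, 12, 13).
Therefore output = [(4, 5, 3), (10, 12, 13)].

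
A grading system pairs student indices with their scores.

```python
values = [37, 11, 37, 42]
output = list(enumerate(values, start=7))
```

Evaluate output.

Step 1: enumerate with start=7:
  (7, 37)
  (8, 11)
  (9, 37)
  (10, 42)
Therefore output = [(7, 37), (8, 11), (9, 37), (10, 42)].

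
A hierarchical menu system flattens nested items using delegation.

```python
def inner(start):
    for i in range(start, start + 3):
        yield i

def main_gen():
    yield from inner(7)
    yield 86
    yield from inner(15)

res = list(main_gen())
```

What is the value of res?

Step 1: main_gen() delegates to inner(7):
  yield 7
  yield 8
  yield 9
Step 2: yield 86
Step 3: Delegates to inner(15):
  yield 15
  yield 16
  yield 17
Therefore res = [7, 8, 9, 86, 15, 16, 17].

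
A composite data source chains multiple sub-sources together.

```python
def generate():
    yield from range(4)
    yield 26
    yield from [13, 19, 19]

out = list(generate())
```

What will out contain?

Step 1: Trace yields in order:
  yield 0
  yield 1
  yield 2
  yield 3
  yield 26
  yield 13
  yield 19
  yield 19
Therefore out = [0, 1, 2, 3, 26, 13, 19, 19].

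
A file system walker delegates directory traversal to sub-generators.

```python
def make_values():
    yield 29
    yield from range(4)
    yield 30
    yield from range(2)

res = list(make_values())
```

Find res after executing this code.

Step 1: Trace yields in order:
  yield 29
  yield 0
  yield 1
  yield 2
  yield 3
  yield 30
  yield 0
  yield 1
Therefore res = [29, 0, 1, 2, 3, 30, 0, 1].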